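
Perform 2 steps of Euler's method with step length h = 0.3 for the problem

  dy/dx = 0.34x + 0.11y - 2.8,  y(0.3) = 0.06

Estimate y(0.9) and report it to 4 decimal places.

-1.5509

Euler: y_{n+1} = y_n + h·f(x_n, y_n).
x=0.300000, y=0.060000: f=-2.691400 → y ← 0.060000 + 0.3·(-2.691400) = -0.747420
x=0.600000, y=-0.747420: f=-2.678216 → y ← -0.747420 + 0.3·(-2.678216) = -1.550885
y(0.9) ≈ -1.5509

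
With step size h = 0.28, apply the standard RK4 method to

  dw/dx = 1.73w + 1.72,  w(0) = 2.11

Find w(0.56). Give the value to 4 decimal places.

RK4: k1 = f(x_n, w_n); k2 = f(x_n + h/2, w_n + (h/2)·k1); k3 = f(x_n + h/2, w_n + (h/2)·k2); k4 = f(x_n + h, w_n + h·k3); w_{n+1} = w_n + (h/6)·(k1 + 2k2 + 2k3 + k4).
x=0.000000, w=2.110000:
  k1 = f(0.000000, 2.110000) = 5.370300
  k2 = f(0.140000, 2.861842) = 6.670987
  k3 = f(0.140000, 3.043938) = 6.986013
  k4 = f(0.280000, 4.066084) = 8.754325
  w ← 2.110000 + (0.28/6)·(k1 + 2k2 + 2k3 + k4) = 4.043802
x=0.280000, w=4.043802:
  k1 = f(0.280000, 4.043802) = 8.715778
  k2 = f(0.420000, 5.264011) = 10.826740
  k3 = f(0.420000, 5.559546) = 11.338015
  k4 = f(0.560000, 7.218447) = 14.207913
  w ← 4.043802 + (0.28/6)·(k1 + 2k2 + 2k3 + k4) = 7.182285
w(0.56) ≈ 7.1823

7.1823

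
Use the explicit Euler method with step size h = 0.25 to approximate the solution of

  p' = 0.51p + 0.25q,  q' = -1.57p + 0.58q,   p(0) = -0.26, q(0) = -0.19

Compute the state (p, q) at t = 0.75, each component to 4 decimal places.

Euler on (p,q): p_{n+1} = p_n + h·p', q_{n+1} = q_n + h·q'.
0.000000: (-0.260000, -0.190000); f=(-0.180100, 0.298000) → (-0.305025, -0.115500)
0.250000: (-0.305025, -0.115500); f=(-0.184438, 0.411899) → (-0.351134, -0.012525)
0.500000: (-0.351134, -0.012525); f=(-0.182210, 0.544016) → (-0.396687, 0.123479)
(p(0.75), q(0.75)) ≈ (-0.3967, 0.1235)

-0.3967, 0.1235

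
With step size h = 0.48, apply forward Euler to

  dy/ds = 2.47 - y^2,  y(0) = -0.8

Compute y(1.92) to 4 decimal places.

1.5088

Euler: y_{n+1} = y_n + h·f(s_n, y_n).
s=0.000000, y=-0.800000: f=1.830000 → y ← -0.800000 + 0.48·1.830000 = 0.078400
s=0.480000, y=0.078400: f=2.463853 → y ← 0.078400 + 0.48·2.463853 = 1.261050
s=0.960000, y=1.261050: f=0.879754 → y ← 1.261050 + 0.48·0.879754 = 1.683331
s=1.440000, y=1.683331: f=-0.363605 → y ← 1.683331 + 0.48·(-0.363605) = 1.508801
y(1.92) ≈ 1.5088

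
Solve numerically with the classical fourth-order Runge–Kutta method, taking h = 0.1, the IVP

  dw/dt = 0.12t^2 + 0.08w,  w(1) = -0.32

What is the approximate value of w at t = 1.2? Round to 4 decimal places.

-0.2958

RK4: k1 = f(t_n, w_n); k2 = f(t_n + h/2, w_n + (h/2)·k1); k3 = f(t_n + h/2, w_n + (h/2)·k2); k4 = f(t_n + h, w_n + h·k3); w_{n+1} = w_n + (h/6)·(k1 + 2k2 + 2k3 + k4).
t=1.000000, w=-0.320000:
  k1 = f(1.000000, -0.320000) = 0.094400
  k2 = f(1.050000, -0.315280) = 0.107078
  k3 = f(1.050000, -0.314646) = 0.107128
  k4 = f(1.100000, -0.309287) = 0.120457
  w ← -0.320000 + (0.1/6)·(k1 + 2k2 + 2k3 + k4) = -0.309279
t=1.100000, w=-0.309279:
  k1 = f(1.100000, -0.309279) = 0.120458
  k2 = f(1.150000, -0.303256) = 0.134440
  k3 = f(1.150000, -0.302557) = 0.134495
  k4 = f(1.200000, -0.295829) = 0.149134
  w ← -0.309279 + (0.1/6)·(k1 + 2k2 + 2k3 + k4) = -0.295821
w(1.2) ≈ -0.2958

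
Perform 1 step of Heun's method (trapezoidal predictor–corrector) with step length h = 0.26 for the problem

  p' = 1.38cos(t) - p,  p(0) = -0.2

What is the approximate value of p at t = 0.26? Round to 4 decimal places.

0.1514

Heun: k1 = f(t_n, p_n); k2 = f(t_n + h, p_n + h·k1); p_{n+1} = p_n + (h/2)·(k1 + k2).
t=0.000000, p=-0.200000:
  k1 = f(0.000000, -0.200000) = 1.580000
  k2 = f(0.260000, 0.210800) = 1.122818
  p ← -0.200000 + (0.26/2)·(1.580000 + 1.122818) = 0.151366
p(0.26) ≈ 0.1514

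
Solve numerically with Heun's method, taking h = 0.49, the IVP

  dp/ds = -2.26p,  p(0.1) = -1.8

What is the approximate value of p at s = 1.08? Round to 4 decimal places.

-0.4604

Heun: k1 = f(s_n, p_n); k2 = f(s_n + h, p_n + h·k1); p_{n+1} = p_n + (h/2)·(k1 + k2).
s=0.100000, p=-1.800000:
  k1 = f(0.100000, -1.800000) = 4.068000
  k2 = f(0.590000, 0.193320) = -0.436903
  p ← -1.800000 + (0.49/2)·(4.068000 + (-0.436903)) = -0.910381
s=0.590000, p=-0.910381:
  k1 = f(0.590000, -0.910381) = 2.057462
  k2 = f(1.080000, 0.097775) = -0.220971
  p ← -0.910381 + (0.49/2)·(2.057462 + (-0.220971)) = -0.460441
p(1.08) ≈ -0.4604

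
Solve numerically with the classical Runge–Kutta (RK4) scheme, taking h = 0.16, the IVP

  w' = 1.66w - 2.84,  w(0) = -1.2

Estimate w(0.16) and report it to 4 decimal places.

RK4: k1 = f(x_n, w_n); k2 = f(x_n + h/2, w_n + (h/2)·k1); k3 = f(x_n + h/2, w_n + (h/2)·k2); k4 = f(x_n + h, w_n + h·k3); w_{n+1} = w_n + (h/6)·(k1 + 2k2 + 2k3 + k4).
x=0.000000, w=-1.200000:
  k1 = f(0.000000, -1.200000) = -4.832000
  k2 = f(0.080000, -1.586560) = -5.473690
  k3 = f(0.080000, -1.637895) = -5.558906
  k4 = f(0.160000, -2.089425) = -6.308445
  w ← -1.200000 + (0.16/6)·(k1 + 2k2 + 2k3 + k4) = -2.085484
w(0.16) ≈ -2.0855

-2.0855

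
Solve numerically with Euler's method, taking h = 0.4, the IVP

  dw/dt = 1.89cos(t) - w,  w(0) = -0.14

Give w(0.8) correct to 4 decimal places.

1.0995

Euler: w_{n+1} = w_n + h·f(t_n, w_n).
t=0.000000, w=-0.140000: f=2.030000 → w ← -0.140000 + 0.4·2.030000 = 0.672000
t=0.400000, w=0.672000: f=1.068805 → w ← 0.672000 + 0.4·1.068805 = 1.099522
w(0.8) ≈ 1.0995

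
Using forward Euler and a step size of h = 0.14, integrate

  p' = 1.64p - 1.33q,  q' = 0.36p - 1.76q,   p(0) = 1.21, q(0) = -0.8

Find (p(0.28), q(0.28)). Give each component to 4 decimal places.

Euler on (p,q): p_{n+1} = p_n + h·p', q_{n+1} = q_n + h·q'.
0.000000: (1.210000, -0.800000); f=(3.048400, 1.843600) → (1.636776, -0.541896)
0.140000: (1.636776, -0.541896); f=(3.405034, 1.542976) → (2.113481, -0.325879)
(p(0.28), q(0.28)) ≈ (2.1135, -0.3259)

2.1135, -0.3259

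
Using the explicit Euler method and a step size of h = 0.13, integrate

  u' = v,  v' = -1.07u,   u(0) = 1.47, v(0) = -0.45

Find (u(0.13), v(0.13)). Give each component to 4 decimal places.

1.4115, -0.6545

Euler on (u,v): u_{n+1} = u_n + h·u', v_{n+1} = v_n + h·v'.
0.000000: (1.470000, -0.450000); f=(-0.450000, -1.572900) → (1.411500, -0.654477)
(u(0.13), v(0.13)) ≈ (1.4115, -0.6545)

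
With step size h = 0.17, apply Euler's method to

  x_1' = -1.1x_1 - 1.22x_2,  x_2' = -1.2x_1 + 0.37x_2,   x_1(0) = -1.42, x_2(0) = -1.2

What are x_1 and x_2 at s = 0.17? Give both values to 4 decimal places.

Euler on (x_1,x_2): x_1_{n+1} = x_1_n + h·x_1', x_2_{n+1} = x_2_n + h·x_2'.
0.000000: (-1.420000, -1.200000); f=(3.026000, 1.260000) → (-0.905580, -0.985800)
(x_1(0.17), x_2(0.17)) ≈ (-0.9056, -0.9858)

-0.9056, -0.9858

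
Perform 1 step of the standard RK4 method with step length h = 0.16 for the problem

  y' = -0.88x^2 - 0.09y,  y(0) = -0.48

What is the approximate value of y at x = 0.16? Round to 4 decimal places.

-0.4743

RK4: k1 = f(x_n, y_n); k2 = f(x_n + h/2, y_n + (h/2)·k1); k3 = f(x_n + h/2, y_n + (h/2)·k2); k4 = f(x_n + h, y_n + h·k3); y_{n+1} = y_n + (h/6)·(k1 + 2k2 + 2k3 + k4).
x=0.000000, y=-0.480000:
  k1 = f(0.000000, -0.480000) = 0.043200
  k2 = f(0.080000, -0.476544) = 0.037257
  k3 = f(0.080000, -0.477019) = 0.037300
  k4 = f(0.160000, -0.474032) = 0.020135
  y ← -0.480000 + (0.16/6)·(k1 + 2k2 + 2k3 + k4) = -0.474335
y(0.16) ≈ -0.4743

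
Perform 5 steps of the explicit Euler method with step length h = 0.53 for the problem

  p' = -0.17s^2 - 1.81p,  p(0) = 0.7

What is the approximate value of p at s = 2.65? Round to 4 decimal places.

Euler: p_{n+1} = p_n + h·f(s_n, p_n).
s=0.000000, p=0.700000: f=-1.267000 → p ← 0.700000 + 0.53·(-1.267000) = 0.028490
s=0.530000, p=0.028490: f=-0.099320 → p ← 0.028490 + 0.53·(-0.099320) = -0.024150
s=1.060000, p=-0.024150: f=-0.147301 → p ← -0.024150 + 0.53·(-0.147301) = -0.102219
s=1.590000, p=-0.102219: f=-0.244760 → p ← -0.102219 + 0.53·(-0.244760) = -0.231942
s=2.120000, p=-0.231942: f=-0.344233 → p ← -0.231942 + 0.53·(-0.344233) = -0.414385
p(2.65) ≈ -0.4144

-0.4144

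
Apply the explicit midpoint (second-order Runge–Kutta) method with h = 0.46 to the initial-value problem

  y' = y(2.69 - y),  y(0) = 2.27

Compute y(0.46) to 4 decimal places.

Midpoint: k1 = f(s_n, y_n); k2 = f(s_n + h/2, y_n + (h/2)·k1); y_{n+1} = y_n + h·k2.
s=0.000000, y=2.270000:
  k1 = f(0.000000, 2.270000) = 0.953400
  k2 = f(0.230000, 2.489282) = 0.499644
  y ← 2.270000 + 0.46·0.499644 = 2.499836
y(0.46) ≈ 2.4998

2.4998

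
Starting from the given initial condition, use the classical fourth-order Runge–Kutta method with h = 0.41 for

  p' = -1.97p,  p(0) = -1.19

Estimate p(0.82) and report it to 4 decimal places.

RK4: k1 = f(x_n, p_n); k2 = f(x_n + h/2, p_n + (h/2)·k1); k3 = f(x_n + h/2, p_n + (h/2)·k2); k4 = f(x_n + h, p_n + h·k3); p_{n+1} = p_n + (h/6)·(k1 + 2k2 + 2k3 + k4).
x=0.000000, p=-1.190000:
  k1 = f(0.000000, -1.190000) = 2.344300
  k2 = f(0.205000, -0.709418) = 1.397554
  k3 = f(0.205000, -0.903501) = 1.779898
  k4 = f(0.410000, -0.460242) = 0.906677
  p ← -1.190000 + (0.41/6)·(k1 + 2k2 + 2k3 + k4) = -0.533598
x=0.410000, p=-0.533598:
  k1 = f(0.410000, -0.533598) = 1.051188
  k2 = f(0.615000, -0.318105) = 0.626666
  k3 = f(0.615000, -0.405132) = 0.798109
  k4 = f(0.820000, -0.206373) = 0.406555
  p ← -0.533598 + (0.41/6)·(k1 + 2k2 + 2k3 + k4) = -0.239266
p(0.82) ≈ -0.2393

-0.2393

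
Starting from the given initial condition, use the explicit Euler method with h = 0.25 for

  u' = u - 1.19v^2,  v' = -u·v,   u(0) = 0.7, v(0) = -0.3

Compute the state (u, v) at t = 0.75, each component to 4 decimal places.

1.2913, -0.1442

Euler on (u,v): u_{n+1} = u_n + h·u', v_{n+1} = v_n + h·v'.
0.000000: (0.700000, -0.300000); f=(0.592900, 0.210000) → (0.848225, -0.247500)
0.250000: (0.848225, -0.247500); f=(0.775330, 0.209936) → (1.042058, -0.195016)
0.500000: (1.042058, -0.195016); f=(0.996800, 0.203218) → (1.291258, -0.144212)
(u(0.75), v(0.75)) ≈ (1.2913, -0.1442)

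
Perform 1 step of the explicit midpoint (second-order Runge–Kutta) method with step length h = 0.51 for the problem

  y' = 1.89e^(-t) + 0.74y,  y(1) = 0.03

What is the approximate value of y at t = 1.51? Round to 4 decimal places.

Midpoint: k1 = f(t_n, y_n); k2 = f(t_n + h/2, y_n + (h/2)·k1); y_{n+1} = y_n + h·k2.
t=1.000000, y=0.030000:
  k1 = f(1.000000, 0.030000) = 0.717492
  k2 = f(1.255000, 0.212960) = 0.696384
  y ← 0.030000 + 0.51·0.696384 = 0.385156
y(1.51) ≈ 0.3852

0.3852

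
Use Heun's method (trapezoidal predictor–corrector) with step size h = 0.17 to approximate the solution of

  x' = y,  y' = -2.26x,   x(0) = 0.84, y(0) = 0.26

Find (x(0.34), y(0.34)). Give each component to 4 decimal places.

Heun on (x,y): k1 = f(t_n, state_n); k2 = f(t_n + h, state_n + h·k1); state_{n+1} = state_n + (h/2)·(k1 + k2).
0.000000: (0.840000, 0.260000)
  k1 = (0.260000, -1.898400)
  predictor → (0.884200, -0.062728)
  k2 = (-0.062728, -1.998292)
  → (0.856768, -0.071219)
0.170000: (0.856768, -0.071219)
  k1 = (-0.071219, -1.936296)
  predictor → (0.844661, -0.400389)
  k2 = (-0.400389, -1.908934)
  → (0.816681, -0.398063)
(x(0.34), y(0.34)) ≈ (0.8167, -0.3981)

0.8167, -0.3981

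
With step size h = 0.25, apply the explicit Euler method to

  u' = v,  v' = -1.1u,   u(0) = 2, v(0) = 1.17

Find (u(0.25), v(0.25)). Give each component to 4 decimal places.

2.2925, 0.6200

Euler on (u,v): u_{n+1} = u_n + h·u', v_{n+1} = v_n + h·v'.
0.000000: (2.000000, 1.170000); f=(1.170000, -2.200000) → (2.292500, 0.620000)
(u(0.25), v(0.25)) ≈ (2.2925, 0.6200)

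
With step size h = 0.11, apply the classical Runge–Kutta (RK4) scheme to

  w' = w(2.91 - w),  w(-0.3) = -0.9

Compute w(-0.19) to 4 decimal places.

-1.4031

RK4: k1 = f(x_n, w_n); k2 = f(x_n + h/2, w_n + (h/2)·k1); k3 = f(x_n + h/2, w_n + (h/2)·k2); k4 = f(x_n + h, w_n + h·k3); w_{n+1} = w_n + (h/6)·(k1 + 2k2 + 2k3 + k4).
x=-0.300000, w=-0.900000:
  k1 = f(-0.300000, -0.900000) = -3.429000
  k2 = f(-0.245000, -1.088595) = -4.352851
  k3 = f(-0.245000, -1.139407) = -4.613922
  k4 = f(-0.190000, -1.407531) = -6.077061
  w ← -0.900000 + (0.11/6)·(k1 + 2k2 + 2k3 + k4) = -1.403059
w(-0.19) ≈ -1.4031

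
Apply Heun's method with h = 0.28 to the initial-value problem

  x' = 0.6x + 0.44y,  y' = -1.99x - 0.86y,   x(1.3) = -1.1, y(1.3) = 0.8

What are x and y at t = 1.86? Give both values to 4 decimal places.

Heun on (x,y): k1 = f(t_n, state_n); k2 = f(t_n + h, state_n + h·k1); state_{n+1} = state_n + (h/2)·(k1 + k2).
1.300000: (-1.100000, 0.800000)
  k1 = (-0.308000, 1.501000)
  predictor → (-1.186240, 1.220280)
  k2 = (-0.174821, 1.311177)
  → (-1.167595, 1.193705)
1.580000: (-1.167595, 1.193705)
  k1 = (-0.175327, 1.296928)
  predictor → (-1.216686, 1.556845)
  k2 = (-0.045000, 1.082320)
  → (-1.198441, 1.526799)
(x(1.86), y(1.86)) ≈ (-1.1984, 1.5268)

-1.1984, 1.5268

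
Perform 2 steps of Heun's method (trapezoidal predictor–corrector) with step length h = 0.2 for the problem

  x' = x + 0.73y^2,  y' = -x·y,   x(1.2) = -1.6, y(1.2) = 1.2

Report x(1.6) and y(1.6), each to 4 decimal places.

Heun on (x,y): k1 = f(t_n, state_n); k2 = f(t_n + h, state_n + h·k1); state_{n+1} = state_n + (h/2)·(k1 + k2).
1.200000: (-1.600000, 1.200000)
  k1 = (-0.548800, 1.920000)
  predictor → (-1.709760, 1.584000)
  k2 = (0.121851, 2.708260)
  → (-1.642695, 1.662826)
1.400000: (-1.642695, 1.662826)
  k1 = (0.375748, 2.731516)
  predictor → (-1.567545, 2.209129)
  k2 = (1.995038, 3.462910)
  → (-1.405616, 2.282269)
(x(1.6), y(1.6)) ≈ (-1.4056, 2.2823)

-1.4056, 2.2823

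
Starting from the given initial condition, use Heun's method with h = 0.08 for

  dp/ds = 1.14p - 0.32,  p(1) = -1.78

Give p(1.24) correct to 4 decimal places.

-2.4275

Heun: k1 = f(s_n, p_n); k2 = f(s_n + h, p_n + h·k1); p_{n+1} = p_n + (h/2)·(k1 + k2).
s=1.000000, p=-1.780000:
  k1 = f(1.000000, -1.780000) = -2.349200
  k2 = f(1.080000, -1.967936) = -2.563447
  p ← -1.780000 + (0.08/2)·(-2.349200 + (-2.563447)) = -1.976506
s=1.080000, p=-1.976506:
  k1 = f(1.080000, -1.976506) = -2.573217
  k2 = f(1.160000, -2.182363) = -2.807894
  p ← -1.976506 + (0.08/2)·(-2.573217 + (-2.807894)) = -2.191750
s=1.160000, p=-2.191750:
  k1 = f(1.160000, -2.191750) = -2.818595
  k2 = f(1.240000, -2.417238) = -3.075651
  p ← -2.191750 + (0.08/2)·(-2.818595 + (-3.075651)) = -2.427520
p(1.24) ≈ -2.4275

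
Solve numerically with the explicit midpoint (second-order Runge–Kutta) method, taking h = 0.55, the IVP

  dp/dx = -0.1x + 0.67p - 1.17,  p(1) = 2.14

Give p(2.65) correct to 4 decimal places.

Midpoint: k1 = f(x_n, p_n); k2 = f(x_n + h/2, p_n + (h/2)·k1); p_{n+1} = p_n + h·k2.
x=1.000000, p=2.140000:
  k1 = f(1.000000, 2.140000) = 0.163800
  k2 = f(1.275000, 2.185045) = 0.166480
  p ← 2.140000 + 0.55·0.166480 = 2.231564
x=1.550000, p=2.231564:
  k1 = f(1.550000, 2.231564) = 0.170148
  k2 = f(1.825000, 2.278355) = 0.173998
  p ← 2.231564 + 0.55·0.173998 = 2.327263
x=2.100000, p=2.327263:
  k1 = f(2.100000, 2.327263) = 0.179266
  k2 = f(2.375000, 2.376561) = 0.184796
  p ← 2.327263 + 0.55·0.184796 = 2.428901
p(2.65) ≈ 2.4289

2.4289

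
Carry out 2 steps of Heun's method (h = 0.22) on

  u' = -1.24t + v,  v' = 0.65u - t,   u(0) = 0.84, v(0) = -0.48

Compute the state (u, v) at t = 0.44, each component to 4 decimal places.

Heun on (u,v): k1 = f(t_n, state_n); k2 = f(t_n + h, state_n + h·k1); state_{n+1} = state_n + (h/2)·(k1 + k2).
0.000000: (0.840000, -0.480000)
  k1 = (-0.480000, 0.546000)
  predictor → (0.734400, -0.359880)
  k2 = (-0.632680, 0.257360)
  → (0.717605, -0.391630)
0.220000: (0.717605, -0.391630)
  k1 = (-0.664430, 0.246443)
  predictor → (0.571431, -0.337413)
  k2 = (-0.883013, -0.068570)
  → (0.547386, -0.372064)
(u(0.44), v(0.44)) ≈ (0.5474, -0.3721)

0.5474, -0.3721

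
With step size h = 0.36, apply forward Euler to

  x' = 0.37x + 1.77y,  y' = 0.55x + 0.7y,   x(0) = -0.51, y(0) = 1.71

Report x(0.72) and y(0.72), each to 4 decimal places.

1.8797, 2.6553

Euler on (x,y): x_{n+1} = x_n + h·x', y_{n+1} = y_n + h·y'.
0.000000: (-0.510000, 1.710000); f=(2.838000, 0.916500) → (0.511680, 2.039940)
0.360000: (0.511680, 2.039940); f=(3.800015, 1.709382) → (1.879686, 2.655318)
(x(0.72), y(0.72)) ≈ (1.8797, 2.6553)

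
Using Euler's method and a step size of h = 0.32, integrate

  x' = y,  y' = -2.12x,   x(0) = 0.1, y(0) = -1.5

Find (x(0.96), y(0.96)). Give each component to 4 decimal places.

-1.3009, -0.7119

Euler on (x,y): x_{n+1} = x_n + h·x', y_{n+1} = y_n + h·y'.
0.000000: (0.100000, -1.500000); f=(-1.500000, -0.212000) → (-0.380000, -1.567840)
0.320000: (-0.380000, -1.567840); f=(-1.567840, 0.805600) → (-0.881709, -1.310048)
0.640000: (-0.881709, -1.310048); f=(-1.310048, 1.869223) → (-1.300924, -0.711897)
(x(0.96), y(0.96)) ≈ (-1.3009, -0.7119)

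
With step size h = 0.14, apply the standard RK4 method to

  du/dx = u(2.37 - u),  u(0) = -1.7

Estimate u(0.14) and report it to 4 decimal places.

RK4: k1 = f(x_n, u_n); k2 = f(x_n + h/2, u_n + (h/2)·k1); k3 = f(x_n + h/2, u_n + (h/2)·k2); k4 = f(x_n + h, u_n + h·k3); u_{n+1} = u_n + (h/6)·(k1 + 2k2 + 2k3 + k4).
x=0.000000, u=-1.700000:
  k1 = f(0.000000, -1.700000) = -6.919000
  k2 = f(0.070000, -2.184330) = -9.948160
  k3 = f(0.070000, -2.396371) = -11.421994
  k4 = f(0.140000, -3.299079) = -18.702742
  u ← -1.700000 + (0.14/6)·(k1 + 2k2 + 2k3 + k4) = -3.295114
u(0.14) ≈ -3.2951

-3.2951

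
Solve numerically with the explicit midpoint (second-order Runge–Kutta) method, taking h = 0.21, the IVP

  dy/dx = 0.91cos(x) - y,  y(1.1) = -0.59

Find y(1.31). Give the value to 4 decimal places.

-0.4199

Midpoint: k1 = f(x_n, y_n); k2 = f(x_n + h/2, y_n + (h/2)·k1); y_{n+1} = y_n + h·k2.
x=1.100000, y=-0.590000:
  k1 = f(1.100000, -0.590000) = 1.002772
  k2 = f(1.205000, -0.484709) = 0.810210
  y ← -0.590000 + 0.21·0.810210 = -0.419856
y(1.31) ≈ -0.4199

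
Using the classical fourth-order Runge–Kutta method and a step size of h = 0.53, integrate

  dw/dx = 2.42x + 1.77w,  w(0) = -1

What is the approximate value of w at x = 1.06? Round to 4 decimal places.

RK4: k1 = f(x_n, w_n); k2 = f(x_n + h/2, w_n + (h/2)·k1); k3 = f(x_n + h/2, w_n + (h/2)·k2); k4 = f(x_n + h, w_n + h·k3); w_{n+1} = w_n + (h/6)·(k1 + 2k2 + 2k3 + k4).
x=0.000000, w=-1.000000:
  k1 = f(0.000000, -1.000000) = -1.770000
  k2 = f(0.265000, -1.469050) = -1.958919
  k3 = f(0.265000, -1.519113) = -2.047531
  k4 = f(0.530000, -2.085191) = -2.408189
  w ← -1.000000 + (0.53/6)·(k1 + 2k2 + 2k3 + k4) = -2.076879
x=0.530000, w=-2.076879:
  k1 = f(0.530000, -2.076879) = -2.393476
  k2 = f(0.795000, -2.711151) = -2.874837
  k3 = f(0.795000, -2.838711) = -3.100619
  k4 = f(1.060000, -3.720207) = -4.019567
  w ← -2.076879 + (0.53/6)·(k1 + 2k2 + 2k3 + k4) = -3.699029
w(1.06) ≈ -3.6990

-3.6990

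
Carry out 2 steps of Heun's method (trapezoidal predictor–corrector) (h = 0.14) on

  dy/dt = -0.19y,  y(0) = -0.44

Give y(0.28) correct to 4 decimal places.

Heun: k1 = f(t_n, y_n); k2 = f(t_n + h, y_n + h·k1); y_{n+1} = y_n + (h/2)·(k1 + k2).
t=0.000000, y=-0.440000:
  k1 = f(0.000000, -0.440000) = 0.083600
  k2 = f(0.140000, -0.428296) = 0.081376
  y ← -0.440000 + (0.14/2)·(0.083600 + 0.081376) = -0.428452
t=0.140000, y=-0.428452:
  k1 = f(0.140000, -0.428452) = 0.081406
  k2 = f(0.280000, -0.417055) = 0.079240
  y ← -0.428452 + (0.14/2)·(0.081406 + 0.079240) = -0.417206
y(0.28) ≈ -0.4172

-0.4172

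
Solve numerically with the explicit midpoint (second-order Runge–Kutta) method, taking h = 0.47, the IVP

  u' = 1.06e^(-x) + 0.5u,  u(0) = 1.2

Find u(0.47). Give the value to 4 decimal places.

Midpoint: k1 = f(x_n, u_n); k2 = f(x_n + h/2, u_n + (h/2)·k1); u_{n+1} = u_n + h·k2.
x=0.000000, u=1.200000:
  k1 = f(0.000000, 1.200000) = 1.660000
  k2 = f(0.235000, 1.590100) = 1.633055
  u ← 1.200000 + 0.47·1.633055 = 1.967536
u(0.47) ≈ 1.9675

1.9675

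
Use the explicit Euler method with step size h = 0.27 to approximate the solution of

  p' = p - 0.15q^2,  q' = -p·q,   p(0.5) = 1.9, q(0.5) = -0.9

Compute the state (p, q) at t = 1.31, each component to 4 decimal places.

3.8281, -0.0291

Euler on (p,q): p_{n+1} = p_n + h·p', q_{n+1} = q_n + h·q'.
0.500000: (1.900000, -0.900000); f=(1.778500, 1.710000) → (2.380195, -0.438300)
0.770000: (2.380195, -0.438300); f=(2.351379, 1.043239) → (3.015067, -0.156625)
1.040000: (3.015067, -0.156625); f=(3.011388, 0.472236) → (3.828142, -0.029122)
(p(1.31), q(1.31)) ≈ (3.8281, -0.0291)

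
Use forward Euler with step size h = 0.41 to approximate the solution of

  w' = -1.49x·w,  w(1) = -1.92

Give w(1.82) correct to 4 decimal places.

Euler: w_{n+1} = w_n + h·f(x_n, w_n).
x=1.000000, w=-1.920000: f=2.860800 → w ← -1.920000 + 0.41·2.860800 = -0.747072
x=1.410000, w=-0.747072: f=1.569524 → w ← -0.747072 + 0.41·1.569524 = -0.103567
w(1.82) ≈ -0.1036

-0.1036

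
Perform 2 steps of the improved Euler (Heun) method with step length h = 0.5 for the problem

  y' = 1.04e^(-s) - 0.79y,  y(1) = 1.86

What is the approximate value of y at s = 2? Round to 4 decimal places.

Heun: k1 = f(s_n, y_n); k2 = f(s_n + h, y_n + h·k1); y_{n+1} = y_n + (h/2)·(k1 + k2).
s=1.000000, y=1.860000:
  k1 = f(1.000000, 1.860000) = -1.086805
  k2 = f(1.500000, 1.316597) = -0.808057
  y ← 1.860000 + (0.5/2)·(-1.086805 + (-0.808057)) = 1.386285
s=1.500000, y=1.386285:
  k1 = f(1.500000, 1.386285) = -0.863109
  k2 = f(2.000000, 0.954730) = -0.613488
  y ← 1.386285 + (0.5/2)·(-0.863109 + (-0.613488)) = 1.017135
y(2) ≈ 1.0171

1.0171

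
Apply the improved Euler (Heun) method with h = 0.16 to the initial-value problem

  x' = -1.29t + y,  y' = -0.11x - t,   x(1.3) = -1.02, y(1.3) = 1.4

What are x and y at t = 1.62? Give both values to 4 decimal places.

Heun on (x,y): k1 = f(t_n, state_n); k2 = f(t_n + h, state_n + h·k1); state_{n+1} = state_n + (h/2)·(k1 + k2).
1.300000: (-1.020000, 1.400000)
  k1 = (-0.277000, -1.187800)
  predictor → (-1.064320, 1.209952)
  k2 = (-0.673448, -1.342925)
  → (-1.096036, 1.197542)
1.460000: (-1.096036, 1.197542)
  k1 = (-0.685858, -1.339436)
  predictor → (-1.205773, 0.983232)
  k2 = (-1.106568, -1.487365)
  → (-1.239430, 0.971398)
(x(1.62), y(1.62)) ≈ (-1.2394, 0.9714)

-1.2394, 0.9714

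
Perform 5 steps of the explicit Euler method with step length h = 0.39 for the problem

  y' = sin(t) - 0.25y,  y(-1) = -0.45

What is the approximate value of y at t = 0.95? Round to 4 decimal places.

-0.4540

Euler: y_{n+1} = y_n + h·f(t_n, y_n).
t=-1.000000, y=-0.450000: f=-0.728971 → y ← -0.450000 + 0.39·(-0.728971) = -0.734299
t=-0.610000, y=-0.734299: f=-0.389293 → y ← -0.734299 + 0.39·(-0.389293) = -0.886123
t=-0.220000, y=-0.886123: f=0.003301 → y ← -0.886123 + 0.39·0.003301 = -0.884835
t=0.170000, y=-0.884835: f=0.390391 → y ← -0.884835 + 0.39·0.390391 = -0.732583
t=0.560000, y=-0.732583: f=0.714332 → y ← -0.732583 + 0.39·0.714332 = -0.453993
y(0.95) ≈ -0.4540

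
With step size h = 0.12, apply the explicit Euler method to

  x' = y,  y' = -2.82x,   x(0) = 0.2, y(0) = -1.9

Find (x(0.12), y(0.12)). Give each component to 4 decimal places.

-0.0280, -1.9677

Euler on (x,y): x_{n+1} = x_n + h·x', y_{n+1} = y_n + h·y'.
0.000000: (0.200000, -1.900000); f=(-1.900000, -0.564000) → (-0.028000, -1.967680)
(x(0.12), y(0.12)) ≈ (-0.0280, -1.9677)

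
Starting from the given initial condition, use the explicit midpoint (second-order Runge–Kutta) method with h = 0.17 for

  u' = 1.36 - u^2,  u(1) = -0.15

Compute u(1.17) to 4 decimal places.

Midpoint: k1 = f(x_n, u_n); k2 = f(x_n + h/2, u_n + (h/2)·k1); u_{n+1} = u_n + h·k2.
x=1.000000, u=-0.150000:
  k1 = f(1.000000, -0.150000) = 1.337500
  k2 = f(1.085000, -0.036312) = 1.358681
  u ← -0.150000 + 0.17·1.358681 = 0.080976
u(1.17) ≈ 0.0810

0.0810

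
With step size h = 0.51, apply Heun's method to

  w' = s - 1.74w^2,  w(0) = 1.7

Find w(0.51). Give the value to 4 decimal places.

Heun: k1 = f(s_n, w_n); k2 = f(s_n + h, w_n + h·k1); w_{n+1} = w_n + (h/2)·(k1 + k2).
s=0.000000, w=1.700000:
  k1 = f(0.000000, 1.700000) = -5.028600
  k2 = f(0.510000, -0.864586) = -0.790666
  w ← 1.700000 + (0.51/2)·(-5.028600 + (-0.790666)) = 0.216087
w(0.51) ≈ 0.2161

0.2161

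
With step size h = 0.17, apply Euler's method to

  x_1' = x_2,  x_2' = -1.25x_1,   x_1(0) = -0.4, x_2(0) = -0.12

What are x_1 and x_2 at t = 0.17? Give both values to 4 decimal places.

Euler on (x_1,x_2): x_1_{n+1} = x_1_n + h·x_1', x_2_{n+1} = x_2_n + h·x_2'.
0.000000: (-0.400000, -0.120000); f=(-0.120000, 0.500000) → (-0.420400, -0.035000)
(x_1(0.17), x_2(0.17)) ≈ (-0.4204, -0.0350)

-0.4204, -0.0350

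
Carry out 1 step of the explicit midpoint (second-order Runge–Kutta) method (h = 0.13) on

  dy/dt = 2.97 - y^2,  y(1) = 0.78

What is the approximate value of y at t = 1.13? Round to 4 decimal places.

Midpoint: k1 = f(t_n, y_n); k2 = f(t_n + h/2, y_n + (h/2)·k1); y_{n+1} = y_n + h·k2.
t=1.000000, y=0.780000:
  k1 = f(1.000000, 0.780000) = 2.361600
  k2 = f(1.065000, 0.933504) = 2.098570
  y ← 0.780000 + 0.13·2.098570 = 1.052814
y(1.13) ≈ 1.0528

1.0528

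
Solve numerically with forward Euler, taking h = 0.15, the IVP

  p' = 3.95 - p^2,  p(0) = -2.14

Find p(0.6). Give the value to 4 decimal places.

-3.1212

Euler: p_{n+1} = p_n + h·f(s_n, p_n).
s=0.000000, p=-2.140000: f=-0.629600 → p ← -2.140000 + 0.15·(-0.629600) = -2.234440
s=0.150000, p=-2.234440: f=-1.042722 → p ← -2.234440 + 0.15·(-1.042722) = -2.390848
s=0.300000, p=-2.390848: f=-1.766156 → p ← -2.390848 + 0.15·(-1.766156) = -2.655772
s=0.450000, p=-2.655772: f=-3.103123 → p ← -2.655772 + 0.15·(-3.103123) = -3.121240
p(0.6) ≈ -3.1212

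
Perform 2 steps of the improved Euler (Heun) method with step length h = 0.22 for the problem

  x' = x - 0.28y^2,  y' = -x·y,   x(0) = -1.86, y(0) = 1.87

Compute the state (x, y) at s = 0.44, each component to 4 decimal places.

-4.3249, 5.8065

Heun on (x,y): k1 = f(s_n, state_n); k2 = f(s_n + h, state_n + h·k1); state_{n+1} = state_n + (h/2)·(k1 + k2).
0.000000: (-1.860000, 1.870000)
  k1 = (-2.839132, 3.478200)
  predictor → (-2.484609, 2.635204)
  k2 = (-4.429013, 6.547452)
  → (-2.659496, 2.972822)
0.220000: (-2.659496, 2.972822)
  k1 = (-5.134043, 7.906207)
  predictor → (-3.788985, 4.712187)
  k2 = (-10.006304, 17.854409)
  → (-4.324934, 5.806489)
(x(0.44), y(0.44)) ≈ (-4.3249, 5.8065)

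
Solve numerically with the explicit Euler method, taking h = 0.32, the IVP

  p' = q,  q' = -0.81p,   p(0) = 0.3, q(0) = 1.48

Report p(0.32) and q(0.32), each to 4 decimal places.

0.7736, 1.4022

Euler on (p,q): p_{n+1} = p_n + h·p', q_{n+1} = q_n + h·q'.
0.000000: (0.300000, 1.480000); f=(1.480000, -0.243000) → (0.773600, 1.402240)
(p(0.32), q(0.32)) ≈ (0.7736, 1.4022)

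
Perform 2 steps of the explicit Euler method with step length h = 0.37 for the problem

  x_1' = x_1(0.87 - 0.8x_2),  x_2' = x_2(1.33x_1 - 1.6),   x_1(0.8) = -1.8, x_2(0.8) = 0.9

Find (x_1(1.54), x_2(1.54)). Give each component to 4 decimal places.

-2.7533, 0.2266

Euler on (x_1,x_2): x_1_{n+1} = x_1_n + h·x_1', x_2_{n+1} = x_2_n + h·x_2'.
0.800000: (-1.800000, 0.900000); f=(-0.270000, -3.594600) → (-1.899900, -0.430002)
1.170000: (-1.899900, -0.430002); f=(-2.306482, 1.774561) → (-2.753298, 0.226586)
(x_1(1.54), x_2(1.54)) ≈ (-2.7533, 0.2266)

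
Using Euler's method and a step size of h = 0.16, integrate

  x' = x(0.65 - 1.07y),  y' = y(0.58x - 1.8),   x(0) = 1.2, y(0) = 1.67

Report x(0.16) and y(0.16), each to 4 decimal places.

Euler on (x,y): x_{n+1} = x_n + h·x', y_{n+1} = y_n + h·y'.
0.000000: (1.200000, 1.670000); f=(-1.364280, -1.843680) → (0.981715, 1.375011)
(x(0.16), y(0.16)) ≈ (0.9817, 1.3750)

0.9817, 1.3750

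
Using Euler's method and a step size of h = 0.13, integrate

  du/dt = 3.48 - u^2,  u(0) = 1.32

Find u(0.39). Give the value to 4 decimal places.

Euler: u_{n+1} = u_n + h·f(t_n, u_n).
t=0.000000, u=1.320000: f=1.737600 → u ← 1.320000 + 0.13·1.737600 = 1.545888
t=0.130000, u=1.545888: f=1.090230 → u ← 1.545888 + 0.13·1.090230 = 1.687618
t=0.260000, u=1.687618: f=0.631946 → u ← 1.687618 + 0.13·0.631946 = 1.769771
u(0.39) ≈ 1.7698

1.7698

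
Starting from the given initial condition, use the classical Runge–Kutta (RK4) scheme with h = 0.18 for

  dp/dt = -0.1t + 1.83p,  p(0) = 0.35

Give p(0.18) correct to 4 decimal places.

0.4847

RK4: k1 = f(t_n, p_n); k2 = f(t_n + h/2, p_n + (h/2)·k1); k3 = f(t_n + h/2, p_n + (h/2)·k2); k4 = f(t_n + h, p_n + h·k3); p_{n+1} = p_n + (h/6)·(k1 + 2k2 + 2k3 + k4).
t=0.000000, p=0.350000:
  k1 = f(0.000000, 0.350000) = 0.640500
  k2 = f(0.090000, 0.407645) = 0.736990
  k3 = f(0.090000, 0.416329) = 0.752882
  k4 = f(0.180000, 0.485519) = 0.870499
  p ← 0.350000 + (0.18/6)·(k1 + 2k2 + 2k3 + k4) = 0.484722
p(0.18) ≈ 0.4847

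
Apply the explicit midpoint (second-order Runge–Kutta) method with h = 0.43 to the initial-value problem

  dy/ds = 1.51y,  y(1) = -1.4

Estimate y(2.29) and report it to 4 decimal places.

-9.0102

Midpoint: k1 = f(s_n, y_n); k2 = f(s_n + h/2, y_n + (h/2)·k1); y_{n+1} = y_n + h·k2.
s=1.000000, y=-1.400000:
  k1 = f(1.000000, -1.400000) = -2.114000
  k2 = f(1.215000, -1.854510) = -2.800310
  y ← -1.400000 + 0.43·(-2.800310) = -2.604133
s=1.430000, y=-2.604133:
  k1 = f(1.430000, -2.604133) = -3.932241
  k2 = f(1.645000, -3.449565) = -5.208844
  y ← -2.604133 + 0.43·(-5.208844) = -4.843936
s=1.860000, y=-4.843936:
  k1 = f(1.860000, -4.843936) = -7.314343
  k2 = f(2.075000, -6.416520) = -9.688945
  y ← -4.843936 + 0.43·(-9.688945) = -9.010182
y(2.29) ≈ -9.0102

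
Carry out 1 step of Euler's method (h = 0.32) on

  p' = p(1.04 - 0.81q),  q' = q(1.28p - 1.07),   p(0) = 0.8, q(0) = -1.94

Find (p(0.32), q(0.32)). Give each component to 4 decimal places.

1.4685, -1.9114

Euler on (p,q): p_{n+1} = p_n + h·p', q_{n+1} = q_n + h·q'.
0.000000: (0.800000, -1.940000); f=(2.089120, 0.089240) → (1.468518, -1.911443)
(p(0.32), q(0.32)) ≈ (1.4685, -1.9114)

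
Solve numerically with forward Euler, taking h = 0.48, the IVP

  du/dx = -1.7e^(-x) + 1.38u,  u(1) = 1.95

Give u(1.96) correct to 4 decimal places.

Euler: u_{n+1} = u_n + h·f(x_n, u_n).
x=1.000000, u=1.950000: f=2.065605 → u ← 1.950000 + 0.48·2.065605 = 2.941490
x=1.480000, u=2.941490: f=3.672273 → u ← 2.941490 + 0.48·3.672273 = 4.704181
u(1.96) ≈ 4.7042

4.7042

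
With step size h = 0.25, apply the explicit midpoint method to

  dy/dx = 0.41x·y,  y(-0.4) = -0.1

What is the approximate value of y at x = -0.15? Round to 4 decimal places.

-0.0972

Midpoint: k1 = f(x_n, y_n); k2 = f(x_n + h/2, y_n + (h/2)·k1); y_{n+1} = y_n + h·k2.
x=-0.400000, y=-0.100000:
  k1 = f(-0.400000, -0.100000) = 0.016400
  k2 = f(-0.275000, -0.097950) = 0.011044
  y ← -0.100000 + 0.25·0.011044 = -0.097239
y(-0.15) ≈ -0.0972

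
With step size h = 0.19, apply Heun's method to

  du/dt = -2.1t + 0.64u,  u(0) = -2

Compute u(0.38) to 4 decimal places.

-2.7104

Heun: k1 = f(t_n, u_n); k2 = f(t_n + h, u_n + h·k1); u_{n+1} = u_n + (h/2)·(k1 + k2).
t=0.000000, u=-2.000000:
  k1 = f(0.000000, -2.000000) = -1.280000
  k2 = f(0.190000, -2.243200) = -1.834648
  u ← -2.000000 + (0.19/2)·(-1.280000 + (-1.834648)) = -2.295892
t=0.190000, u=-2.295892:
  k1 = f(0.190000, -2.295892) = -1.868371
  k2 = f(0.380000, -2.650882) = -2.494564
  u ← -2.295892 + (0.19/2)·(-1.868371 + (-2.494564)) = -2.710370
u(0.38) ≈ -2.7104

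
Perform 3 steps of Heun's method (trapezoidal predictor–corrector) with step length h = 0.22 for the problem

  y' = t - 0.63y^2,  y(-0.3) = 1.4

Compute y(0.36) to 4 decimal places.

Heun: k1 = f(t_n, y_n); k2 = f(t_n + h, y_n + h·k1); y_{n+1} = y_n + (h/2)·(k1 + k2).
t=-0.300000, y=1.400000:
  k1 = f(-0.300000, 1.400000) = -1.534800
  k2 = f(-0.080000, 1.062344) = -0.791002
  y ← 1.400000 + (0.22/2)·(-1.534800 + (-0.791002)) = 1.144162
t=-0.080000, y=1.144162:
  k1 = f(-0.080000, 1.144162) = -0.904737
  k2 = f(0.140000, 0.945120) = -0.422748
  y ← 1.144162 + (0.22/2)·(-0.904737 + (-0.422748)) = 0.998138
t=0.140000, y=0.998138:
  k1 = f(0.140000, 0.998138) = -0.487657
  k2 = f(0.360000, 0.890854) = -0.139981
  y ← 0.998138 + (0.22/2)·(-0.487657 + (-0.139981)) = 0.929098
y(0.36) ≈ 0.9291

0.9291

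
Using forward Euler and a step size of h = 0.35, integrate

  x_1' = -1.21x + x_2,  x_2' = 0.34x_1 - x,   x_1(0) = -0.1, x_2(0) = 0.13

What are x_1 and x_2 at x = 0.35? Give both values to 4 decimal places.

-0.0545, 0.1181

Euler on (x_1,x_2): x_1_{n+1} = x_1_n + h·x_1', x_2_{n+1} = x_2_n + h·x_2'.
0.000000: (-0.100000, 0.130000); f=(0.130000, -0.034000) → (-0.054500, 0.118100)
(x_1(0.35), x_2(0.35)) ≈ (-0.0545, 0.1181)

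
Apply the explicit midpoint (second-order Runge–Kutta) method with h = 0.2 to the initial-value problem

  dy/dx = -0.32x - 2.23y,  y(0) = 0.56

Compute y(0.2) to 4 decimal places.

Midpoint: k1 = f(x_n, y_n); k2 = f(x_n + h/2, y_n + (h/2)·k1); y_{n+1} = y_n + h·k2.
x=0.000000, y=0.560000:
  k1 = f(0.000000, 0.560000) = -1.248800
  k2 = f(0.100000, 0.435120) = -1.002318
  y ← 0.560000 + 0.2·(-1.002318) = 0.359536
y(0.2) ≈ 0.3595

0.3595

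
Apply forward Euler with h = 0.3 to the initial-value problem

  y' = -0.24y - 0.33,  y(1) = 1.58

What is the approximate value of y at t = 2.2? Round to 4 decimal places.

Euler: y_{n+1} = y_n + h·f(t_n, y_n).
t=1.000000, y=1.580000: f=-0.709200 → y ← 1.580000 + 0.3·(-0.709200) = 1.367240
t=1.300000, y=1.367240: f=-0.658138 → y ← 1.367240 + 0.3·(-0.658138) = 1.169799
t=1.600000, y=1.169799: f=-0.610752 → y ← 1.169799 + 0.3·(-0.610752) = 0.986573
t=1.900000, y=0.986573: f=-0.566778 → y ← 0.986573 + 0.3·(-0.566778) = 0.816540
y(2.2) ≈ 0.8165

0.8165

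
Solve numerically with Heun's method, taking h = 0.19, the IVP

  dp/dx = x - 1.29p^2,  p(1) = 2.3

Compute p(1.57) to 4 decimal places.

1.2691

Heun: k1 = f(x_n, p_n); k2 = f(x_n + h, p_n + h·k1); p_{n+1} = p_n + (h/2)·(k1 + k2).
x=1.000000, p=2.300000:
  k1 = f(1.000000, 2.300000) = -5.824100
  k2 = f(1.190000, 1.193421) = -0.647287
  p ← 2.300000 + (0.19/2)·(-5.824100 + (-0.647287)) = 1.685218
x=1.190000, p=1.685218:
  k1 = f(1.190000, 1.685218) = -2.473549
  k2 = f(1.380000, 1.215244) = -0.525095
  p ← 1.685218 + (0.19/2)·(-2.473549 + (-0.525095)) = 1.400347
x=1.380000, p=1.400347:
  k1 = f(1.380000, 1.400347) = -1.149654
  k2 = f(1.570000, 1.181913) = -0.232024
  p ← 1.400347 + (0.19/2)·(-1.149654 + (-0.232024)) = 1.269088
p(1.57) ≈ 1.2691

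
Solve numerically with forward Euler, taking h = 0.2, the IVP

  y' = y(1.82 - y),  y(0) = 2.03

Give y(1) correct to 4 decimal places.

1.8387

Euler: y_{n+1} = y_n + h·f(x_n, y_n).
x=0.000000, y=2.030000: f=-0.426300 → y ← 2.030000 + 0.2·(-0.426300) = 1.944740
x=0.200000, y=1.944740: f=-0.242587 → y ← 1.944740 + 0.2·(-0.242587) = 1.896223
x=0.400000, y=1.896223: f=-0.144535 → y ← 1.896223 + 0.2·(-0.144535) = 1.867316
x=0.600000, y=1.867316: f=-0.088353 → y ← 1.867316 + 0.2·(-0.088353) = 1.849645
x=0.800000, y=1.849645: f=-0.054833 → y ← 1.849645 + 0.2·(-0.054833) = 1.838678
y(1) ≈ 1.8387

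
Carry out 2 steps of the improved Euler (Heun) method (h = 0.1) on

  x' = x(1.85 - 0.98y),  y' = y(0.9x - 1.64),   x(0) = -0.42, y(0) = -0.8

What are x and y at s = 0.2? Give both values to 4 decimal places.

Heun on (x,y): k1 = f(s_n, state_n); k2 = f(s_n + h, state_n + h·k1); state_{n+1} = state_n + (h/2)·(k1 + k2).
0.000000: (-0.420000, -0.800000)
  k1 = (-1.106280, 1.614400)
  predictor → (-0.530628, -0.638560)
  k2 = (-1.313723, 1.352192)
  → (-0.541000, -0.651670)
0.100000: (-0.541000, -0.651670)
  k1 = (-1.346353, 1.386038)
  predictor → (-0.675635, -0.513067)
  k2 = (-1.589639, 1.153411)
  → (-0.687800, -0.524698)
(x(0.2), y(0.2)) ≈ (-0.6878, -0.5247)

-0.6878, -0.5247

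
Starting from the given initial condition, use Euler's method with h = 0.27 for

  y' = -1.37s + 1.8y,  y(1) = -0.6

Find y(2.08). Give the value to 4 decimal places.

-6.6928

Euler: y_{n+1} = y_n + h·f(s_n, y_n).
s=1.000000, y=-0.600000: f=-2.450000 → y ← -0.600000 + 0.27·(-2.450000) = -1.261500
s=1.270000, y=-1.261500: f=-4.010600 → y ← -1.261500 + 0.27·(-4.010600) = -2.344362
s=1.540000, y=-2.344362: f=-6.329652 → y ← -2.344362 + 0.27·(-6.329652) = -4.053368
s=1.810000, y=-4.053368: f=-9.775762 → y ← -4.053368 + 0.27·(-9.775762) = -6.692824
y(2.08) ≈ -6.6928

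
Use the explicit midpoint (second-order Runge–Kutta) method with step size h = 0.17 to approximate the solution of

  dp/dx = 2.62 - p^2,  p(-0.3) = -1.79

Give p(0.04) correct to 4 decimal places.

-2.1617

Midpoint: k1 = f(x_n, p_n); k2 = f(x_n + h/2, p_n + (h/2)·k1); p_{n+1} = p_n + h·k2.
x=-0.300000, p=-1.790000:
  k1 = f(-0.300000, -1.790000) = -0.584100
  k2 = f(-0.215000, -1.839649) = -0.764307
  p ← -1.790000 + 0.17·(-0.764307) = -1.919932
x=-0.130000, p=-1.919932:
  k1 = f(-0.130000, -1.919932) = -1.066139
  k2 = f(-0.045000, -2.010554) = -1.422327
  p ← -1.919932 + 0.17·(-1.422327) = -2.161728
p(0.04) ≈ -2.1617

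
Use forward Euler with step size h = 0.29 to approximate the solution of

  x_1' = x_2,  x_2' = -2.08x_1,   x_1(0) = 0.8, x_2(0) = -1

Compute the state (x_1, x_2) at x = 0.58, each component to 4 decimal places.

Euler on (x_1,x_2): x_1_{n+1} = x_1_n + h·x_1', x_2_{n+1} = x_2_n + h·x_2'.
0.000000: (0.800000, -1.000000); f=(-1.000000, -1.664000) → (0.510000, -1.482560)
0.290000: (0.510000, -1.482560); f=(-1.482560, -1.060800) → (0.080058, -1.790192)
(x_1(0.58), x_2(0.58)) ≈ (0.0801, -1.7902)

0.0801, -1.7902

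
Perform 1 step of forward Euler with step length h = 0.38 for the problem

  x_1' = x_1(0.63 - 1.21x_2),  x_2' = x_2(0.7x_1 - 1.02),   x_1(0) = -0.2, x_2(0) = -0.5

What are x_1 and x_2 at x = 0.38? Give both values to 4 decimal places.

Euler on (x_1,x_2): x_1_{n+1} = x_1_n + h·x_1', x_2_{n+1} = x_2_n + h·x_2'.
0.000000: (-0.200000, -0.500000); f=(-0.247000, 0.580000) → (-0.293860, -0.279600)
(x_1(0.38), x_2(0.38)) ≈ (-0.2939, -0.2796)

-0.2939, -0.2796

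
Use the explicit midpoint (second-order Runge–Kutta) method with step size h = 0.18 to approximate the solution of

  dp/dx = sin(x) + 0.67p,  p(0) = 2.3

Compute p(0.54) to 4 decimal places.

Midpoint: k1 = f(x_n, p_n); k2 = f(x_n + h/2, p_n + (h/2)·k1); p_{n+1} = p_n + h·k2.
x=0.000000, p=2.300000:
  k1 = f(0.000000, 2.300000) = 1.541000
  k2 = f(0.090000, 2.438690) = 1.723801
  p ← 2.300000 + 0.18·1.723801 = 2.610284
x=0.180000, p=2.610284:
  k1 = f(0.180000, 2.610284) = 1.927920
  k2 = f(0.270000, 2.783797) = 2.131875
  p ← 2.610284 + 0.18·2.131875 = 2.994022
x=0.360000, p=2.994022:
  k1 = f(0.360000, 2.994022) = 2.358269
  k2 = f(0.450000, 3.206266) = 2.583164
  p ← 2.994022 + 0.18·2.583164 = 3.458991
p(0.54) ≈ 3.4590

3.4590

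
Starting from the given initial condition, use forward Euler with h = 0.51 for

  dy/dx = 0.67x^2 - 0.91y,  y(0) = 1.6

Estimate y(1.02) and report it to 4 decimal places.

Euler: y_{n+1} = y_n + h·f(x_n, y_n).
x=0.000000, y=1.600000: f=-1.456000 → y ← 1.600000 + 0.51·(-1.456000) = 0.857440
x=0.510000, y=0.857440: f=-0.606003 → y ← 0.857440 + 0.51·(-0.606003) = 0.548378
y(1.02) ≈ 0.5484

0.5484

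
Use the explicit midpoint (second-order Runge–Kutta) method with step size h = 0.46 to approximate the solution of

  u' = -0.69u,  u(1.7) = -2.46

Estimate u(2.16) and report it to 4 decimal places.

-1.8031

Midpoint: k1 = f(x_n, u_n); k2 = f(x_n + h/2, u_n + (h/2)·k1); u_{n+1} = u_n + h·k2.
x=1.700000, u=-2.460000:
  k1 = f(1.700000, -2.460000) = 1.697400
  k2 = f(1.930000, -2.069598) = 1.428023
  u ← -2.460000 + 0.46·1.428023 = -1.803110
u(2.16) ≈ -1.8031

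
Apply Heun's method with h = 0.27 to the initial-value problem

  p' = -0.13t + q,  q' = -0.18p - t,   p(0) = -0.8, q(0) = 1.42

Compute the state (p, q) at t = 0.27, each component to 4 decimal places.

-0.4161, 1.4131

Heun on (p,q): k1 = f(t_n, state_n); k2 = f(t_n + h, state_n + h·k1); state_{n+1} = state_n + (h/2)·(k1 + k2).
0.000000: (-0.800000, 1.420000)
  k1 = (1.420000, 0.144000)
  predictor → (-0.416600, 1.458880)
  k2 = (1.423780, -0.195012)
  → (-0.416090, 1.413113)
(p(0.27), q(0.27)) ≈ (-0.4161, 1.4131)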